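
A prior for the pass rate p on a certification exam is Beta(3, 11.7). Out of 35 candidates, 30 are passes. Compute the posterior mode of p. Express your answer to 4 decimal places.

Prior: Beta(3, 11.7).
Data: 30 successes in 35 trials. The binomial likelihood contributes p^30(1−p)^5, so the posterior is Beta(3+30, 11.7+5) = Beta(33, 16.7).
For Beta(a, b) with a, b > 1 the mode is (a−1)/(a+b−2) = 32/47.7 ≈ 0.6709.

p̂_MAP = 0.6709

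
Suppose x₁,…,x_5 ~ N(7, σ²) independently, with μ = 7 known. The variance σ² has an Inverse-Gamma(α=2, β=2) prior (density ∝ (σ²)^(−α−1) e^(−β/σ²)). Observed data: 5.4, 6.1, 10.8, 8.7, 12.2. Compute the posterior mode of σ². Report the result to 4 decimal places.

σ̂²_MAP = 4.7036

Sum of squared deviations about the known mean: SS = (5.4−7)² + (6.1−7)² + (10.8−7)² + (8.7−7)² + (12.2−7)² = 47.74.
The Normal likelihood contributes (σ²)^(−n/2) exp(−SS/(2σ²)), so the posterior is Inverse-Gamma(α + n/2, β + SS/2) = Inverse-Gamma(4.5, 25.87).
The mode of Inverse-Gamma(a, b) is b/(a+1) = 25.87/5.5 ≈ 4.7036.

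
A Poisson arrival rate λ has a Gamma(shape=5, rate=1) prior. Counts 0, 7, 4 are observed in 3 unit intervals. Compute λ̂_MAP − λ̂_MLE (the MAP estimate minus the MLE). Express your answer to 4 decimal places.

Σxᵢ = 11. Posterior is Gamma(16, 4); MAP = (16−1)/4 = 15/4 ≈ 3.75000.
MLE = x̄ = 11/3 ≈ 3.66667.
Difference = 15/4 − 11/3 = 1/12 ≈ 0.0833.

MAP − MLE = 0.0833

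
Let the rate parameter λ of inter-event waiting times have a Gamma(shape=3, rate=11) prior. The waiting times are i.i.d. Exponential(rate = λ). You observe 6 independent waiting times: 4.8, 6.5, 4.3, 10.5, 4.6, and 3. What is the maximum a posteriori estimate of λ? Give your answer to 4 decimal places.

The Exponential(rate=λ) likelihood is ∝ λ^n e^(−λΣtᵢ). Here n = 6 and Σtᵢ = 4.8 + 6.5 + 4.3 + 10.5 + 4.6 + 3 = 33.7.
Posterior ∝ λ^2e^(−11λ) · λ^6e^(−33.7λ) = λ^8e^(−44.7λ), i.e. Gamma(9, 44.7).
Mode = (a−1)/b = 8/44.7 ≈ 0.1790.

λ̂_MAP = 0.1790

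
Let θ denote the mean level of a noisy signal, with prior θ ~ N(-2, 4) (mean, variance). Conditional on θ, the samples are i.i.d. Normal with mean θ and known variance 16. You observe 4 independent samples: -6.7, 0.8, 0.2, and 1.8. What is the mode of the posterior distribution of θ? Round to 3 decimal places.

n = 4; x̄ = ((-6.7) + 0.8 + 0.2 + 1.8)/4 = -3.9/4 = -0.975.
For a Normal prior and Normal likelihood with known variance, the posterior is Normal; its mode equals its mean, the precision-weighted average.
Prior precision 1/σ₀² = 1/4 = 0.25; data precision n/σ² = 4/16 = 0.25.
θ̂ = (0.25·(-2) + 0.25·(-0.975)) / (0.25 + 0.25) = (-0.74375)/0.5 = -1.4875 ≈ -1.488.

θ̂_MAP = -1.488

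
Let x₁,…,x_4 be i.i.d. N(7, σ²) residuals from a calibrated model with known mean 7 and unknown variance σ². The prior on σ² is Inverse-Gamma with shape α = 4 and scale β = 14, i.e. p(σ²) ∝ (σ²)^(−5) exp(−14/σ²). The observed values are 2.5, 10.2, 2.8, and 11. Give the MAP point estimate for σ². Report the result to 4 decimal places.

σ̂²_MAP = 6.5807

Sum of squared deviations about the known mean: SS = (2.5−7)² + (10.2−7)² + (2.8−7)² + (11−7)² = 64.13.
The Normal likelihood contributes (σ²)^(−n/2) exp(−SS/(2σ²)), so the posterior is Inverse-Gamma(α + n/2, β + SS/2) = Inverse-Gamma(6, 46.065).
The mode of Inverse-Gamma(a, b) is b/(a+1) = 46.065/7 ≈ 6.5807.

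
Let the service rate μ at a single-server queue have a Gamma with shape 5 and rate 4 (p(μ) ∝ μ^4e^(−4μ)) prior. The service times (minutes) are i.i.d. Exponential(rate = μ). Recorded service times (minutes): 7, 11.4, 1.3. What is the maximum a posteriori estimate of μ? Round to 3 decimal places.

The Exponential(rate=μ) likelihood is ∝ μ^n e^(−μΣtᵢ). Here n = 3 and Σtᵢ = 7 + 11.4 + 1.3 = 19.7.
Posterior ∝ μ^4e^(−4μ) · μ^3e^(−19.7μ) = μ^7e^(−23.7μ), i.e. Gamma(8, 23.7).
Mode = (a−1)/b = 7/23.7 ≈ 0.295.

μ̂_MAP = 0.295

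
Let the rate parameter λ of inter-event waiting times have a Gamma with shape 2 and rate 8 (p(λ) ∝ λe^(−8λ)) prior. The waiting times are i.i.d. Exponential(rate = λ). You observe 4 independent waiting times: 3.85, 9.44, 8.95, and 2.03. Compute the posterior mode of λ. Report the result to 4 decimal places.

λ̂_MAP = 0.1549

The Exponential(rate=λ) likelihood is ∝ λ^n e^(−λΣtᵢ). Here n = 4 and Σtᵢ = 3.85 + 9.44 + 8.95 + 2.03 = 24.27.
Posterior ∝ λe^(−8λ) · λ^4e^(−24.27λ) = λ^5e^(−32.27λ), i.e. Gamma(6, 32.27).
Mode = (a−1)/b = 5/32.27 ≈ 0.1549.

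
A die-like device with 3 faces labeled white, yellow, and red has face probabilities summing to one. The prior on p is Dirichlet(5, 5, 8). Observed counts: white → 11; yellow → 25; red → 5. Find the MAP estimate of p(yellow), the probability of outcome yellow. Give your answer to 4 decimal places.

MAP estimate of p(yellow) = 0.5179

The posterior is Dirichlet(αᵢ + nᵢ) = Dirichlet(16, 30, 13).
For a Dirichlet(a₁,…,a_K) with all aᵢ > 1, the mode has j-th component (aⱼ − 1)/(Σaᵢ − K).
Here Σaᵢ = 59 and K = 3, so p(yellow) = (30 − 1)/(59 − 3) = 29/56 ≈ 0.5179.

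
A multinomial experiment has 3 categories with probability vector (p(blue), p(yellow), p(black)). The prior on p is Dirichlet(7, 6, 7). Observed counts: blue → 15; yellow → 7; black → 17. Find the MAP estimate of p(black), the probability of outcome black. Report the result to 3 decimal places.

MAP estimate of p(black) = 0.411

The posterior is Dirichlet(αᵢ + nᵢ) = Dirichlet(22, 13, 24).
For a Dirichlet(a₁,…,a_K) with all aᵢ > 1, the mode has j-th component (aⱼ − 1)/(Σaᵢ − K).
Here Σaᵢ = 59 and K = 3, so p(black) = (24 − 1)/(59 − 3) = 23/56 ≈ 0.411.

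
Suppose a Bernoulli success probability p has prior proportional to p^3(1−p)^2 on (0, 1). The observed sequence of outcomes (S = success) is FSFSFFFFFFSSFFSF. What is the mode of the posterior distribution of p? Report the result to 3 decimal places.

p̂_MAP = 0.381

The prior density ∝ p^3(1−p)^2 is the kernel of Beta(4, 3).
Data: 5 successes in 16 trials (from the sequence). The binomial likelihood contributes p^5(1−p)^11, so the posterior is Beta(4+5, 3+11) = Beta(9, 14).
For Beta(a, b) with a, b > 1 the mode is (a−1)/(a+b−2) = 8/21 ≈ 0.381.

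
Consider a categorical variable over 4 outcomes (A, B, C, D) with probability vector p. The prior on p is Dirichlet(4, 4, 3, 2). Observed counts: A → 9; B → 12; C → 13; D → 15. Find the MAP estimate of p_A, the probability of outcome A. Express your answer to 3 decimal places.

MAP estimate of p_A = 0.207

The posterior is Dirichlet(αᵢ + nᵢ) = Dirichlet(13, 16, 16, 17).
For a Dirichlet(a₁,…,a_K) with all aᵢ > 1, the mode has j-th component (aⱼ − 1)/(Σaᵢ − K).
Here Σaᵢ = 62 and K = 4, so p_A = (13 − 1)/(62 − 4) = 12/58 ≈ 0.207.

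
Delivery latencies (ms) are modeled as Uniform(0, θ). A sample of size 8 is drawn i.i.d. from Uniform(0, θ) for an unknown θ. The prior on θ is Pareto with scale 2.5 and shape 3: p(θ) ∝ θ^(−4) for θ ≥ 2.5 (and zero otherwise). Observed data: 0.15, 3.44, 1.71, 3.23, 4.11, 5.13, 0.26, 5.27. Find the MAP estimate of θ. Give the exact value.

θ̂_MAP = 5.27

The Uniform(0, θ) likelihood is θ^(−n) for θ ≥ max(xᵢ), zero otherwise. Here max(xᵢ) = 5.27.
Posterior ∝ θ^(−4) · θ^(−8) = θ^(−12) on θ ≥ max(2.5, 5.27) = 5.27.
This density is strictly decreasing in θ, so the posterior mode lies at the lower boundary of the support.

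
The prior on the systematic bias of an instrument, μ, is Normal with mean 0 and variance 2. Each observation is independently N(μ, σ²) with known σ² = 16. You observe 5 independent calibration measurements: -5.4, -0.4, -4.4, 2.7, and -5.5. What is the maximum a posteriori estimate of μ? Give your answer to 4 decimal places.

n = 5; x̄ = ((-5.4) + (-0.4) + (-4.4) + 2.7 + (-5.5))/5 = -13/5 = -2.6.
For a Normal prior and Normal likelihood with known variance, the posterior is Normal; its mode equals its mean, the precision-weighted average.
Prior precision 1/σ₀² = 1/2 = 0.5; data precision n/σ² = 5/16 = 0.3125.
μ̂ = (0.5·0 + 0.3125·(-2.6)) / (0.5 + 0.3125) = (-0.8125)/0.8125 = -1.0000.

μ̂_MAP = -1.0000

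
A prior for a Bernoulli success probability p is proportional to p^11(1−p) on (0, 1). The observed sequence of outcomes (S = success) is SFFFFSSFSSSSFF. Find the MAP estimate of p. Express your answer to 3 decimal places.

p̂_MAP = 0.692

The prior density ∝ p^11(1−p)^1 is the kernel of Beta(12, 2).
Data: 7 successes in 14 trials (from the sequence). The binomial likelihood contributes p^7(1−p)^7, so the posterior is Beta(12+7, 2+7) = Beta(19, 9).
For Beta(a, b) with a, b > 1 the mode is (a−1)/(a+b−2) = 18/26 ≈ 0.692.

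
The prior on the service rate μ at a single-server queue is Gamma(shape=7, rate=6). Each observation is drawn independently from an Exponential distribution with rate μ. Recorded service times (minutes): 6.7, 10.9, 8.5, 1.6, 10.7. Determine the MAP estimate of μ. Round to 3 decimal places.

The Exponential(rate=μ) likelihood is ∝ μ^n e^(−μΣtᵢ). Here n = 5 and Σtᵢ = 6.7 + 10.9 + 8.5 + 1.6 + 10.7 = 38.4.
Posterior ∝ μ^6e^(−6μ) · μ^5e^(−38.4μ) = μ^11e^(−44.4μ), i.e. Gamma(12, 44.4).
Mode = (a−1)/b = 11/44.4 ≈ 0.248.

μ̂_MAP = 0.248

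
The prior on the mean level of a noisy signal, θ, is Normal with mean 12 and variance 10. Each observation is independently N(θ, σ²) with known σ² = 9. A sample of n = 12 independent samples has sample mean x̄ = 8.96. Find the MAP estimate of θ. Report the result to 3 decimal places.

n = 12, x̄ = 8.96.
For a Normal prior and Normal likelihood with known variance, the posterior is Normal; its mode equals its mean, the precision-weighted average.
Prior precision 1/σ₀² = 1/10 = 0.1; data precision n/σ² = 12/9 = 4/3.
θ̂ = (0.1·12 + (4/3)·8.96) / (0.1 + 4/3) = (986/75)/(43/30) = 1972/215 ≈ 9.172.

θ̂_MAP = 9.172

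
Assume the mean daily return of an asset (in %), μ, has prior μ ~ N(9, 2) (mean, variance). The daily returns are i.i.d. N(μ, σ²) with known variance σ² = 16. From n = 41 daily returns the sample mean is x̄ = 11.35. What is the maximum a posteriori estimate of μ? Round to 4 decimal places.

μ̂_MAP = 10.9663

n = 41, x̄ = 11.35.
For a Normal prior and Normal likelihood with known variance, the posterior is Normal; its mode equals its mean, the precision-weighted average.
Prior precision 1/σ₀² = 1/2 = 0.5; data precision n/σ² = 41/16 = 2.5625.
μ̂ = (0.5·9 + 2.5625·11.35) / (0.5 + 2.5625) = 33.584375/3.0625 = 10747/980 ≈ 10.9663.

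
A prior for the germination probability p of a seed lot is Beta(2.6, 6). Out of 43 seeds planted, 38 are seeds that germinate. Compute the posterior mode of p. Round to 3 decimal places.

Prior: Beta(2.6, 6).
Data: 38 successes in 43 trials. The binomial likelihood contributes p^38(1−p)^5, so the posterior is Beta(2.6+38, 6+5) = Beta(40.6, 11).
For Beta(a, b) with a, b > 1 the mode is (a−1)/(a+b−2) = 39.6/49.6 ≈ 0.798.

p̂_MAP = 0.798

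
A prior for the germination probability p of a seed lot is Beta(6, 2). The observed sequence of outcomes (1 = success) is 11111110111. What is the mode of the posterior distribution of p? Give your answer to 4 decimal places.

p̂_MAP = 0.8824

Prior: Beta(6, 2).
Data: 10 successes in 11 trials (from the sequence). The binomial likelihood contributes p^10(1−p)^1, so the posterior is Beta(6+10, 2+1) = Beta(16, 3).
For Beta(a, b) with a, b > 1 the mode is (a−1)/(a+b−2) = 15/17 ≈ 0.8824.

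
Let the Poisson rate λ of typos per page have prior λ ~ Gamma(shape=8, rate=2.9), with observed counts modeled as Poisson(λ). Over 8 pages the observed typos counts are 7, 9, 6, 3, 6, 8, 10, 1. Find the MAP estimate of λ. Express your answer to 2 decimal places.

Σxᵢ = 7+9+6+3+6+8+10+1 = 50, with n = 8.
Posterior ∝ λ^7e^(−2.9λ) · λ^50e^(−8λ) = λ^57e^(−10.9λ), i.e. Gamma(shape=58, rate=10.9).
The mode of a Gamma(a, b) with a ≥ 1 (shape–rate) is (a−1)/b = 57/10.9 ≈ 5.23.

λ̂_MAP = 5.23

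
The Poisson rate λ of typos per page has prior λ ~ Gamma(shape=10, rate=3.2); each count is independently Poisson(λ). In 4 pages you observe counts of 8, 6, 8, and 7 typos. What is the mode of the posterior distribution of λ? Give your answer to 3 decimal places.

Σxᵢ = 8+6+8+7 = 29, with n = 4.
Posterior ∝ λ^9e^(−3.2λ) · λ^29e^(−4λ) = λ^38e^(−7.2λ), i.e. Gamma(shape=39, rate=7.2).
The mode of a Gamma(a, b) with a ≥ 1 (shape–rate) is (a−1)/b = 38/7.2 ≈ 5.278.

λ̂_MAP = 5.278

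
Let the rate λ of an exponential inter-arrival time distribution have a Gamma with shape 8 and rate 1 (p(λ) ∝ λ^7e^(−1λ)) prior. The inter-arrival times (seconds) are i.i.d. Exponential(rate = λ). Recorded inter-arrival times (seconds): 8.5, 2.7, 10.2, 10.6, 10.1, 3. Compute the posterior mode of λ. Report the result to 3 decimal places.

λ̂_MAP = 0.282

The Exponential(rate=λ) likelihood is ∝ λ^n e^(−λΣtᵢ). Here n = 6 and Σtᵢ = 8.5 + 2.7 + 10.2 + 10.6 + 10.1 + 3 = 45.1.
Posterior ∝ λ^7e^(−1λ) · λ^6e^(−45.1λ) = λ^13e^(−46.1λ), i.e. Gamma(14, 46.1).
Mode = (a−1)/b = 13/46.1 ≈ 0.282.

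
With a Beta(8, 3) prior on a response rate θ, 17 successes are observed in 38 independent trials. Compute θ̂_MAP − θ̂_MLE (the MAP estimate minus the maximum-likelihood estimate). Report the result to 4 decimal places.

Posterior is Beta(25, 24); MAP = (25−1)/(49−2) = 24/47 ≈ 0.51064.
MLE ignores the prior: θ̂_MLE = k/n = 17/38 ≈ 0.44737.
Difference = 24/47 − 17/38 = 113/1786 ≈ 0.0633.

MAP − MLE = 0.0633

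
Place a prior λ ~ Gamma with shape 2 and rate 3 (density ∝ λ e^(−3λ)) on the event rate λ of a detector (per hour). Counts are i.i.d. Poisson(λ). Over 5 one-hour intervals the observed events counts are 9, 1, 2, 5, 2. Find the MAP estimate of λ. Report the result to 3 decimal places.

λ̂_MAP = 2.500

Σxᵢ = 9+1+2+5+2 = 19, with n = 5.
Posterior ∝ λe^(−3λ) · λ^19e^(−5λ) = λ^20e^(−8λ), i.e. Gamma(shape=21, rate=8).
The mode of a Gamma(a, b) with a ≥ 1 (shape–rate) is (a−1)/b = 20/8 ≈ 2.500.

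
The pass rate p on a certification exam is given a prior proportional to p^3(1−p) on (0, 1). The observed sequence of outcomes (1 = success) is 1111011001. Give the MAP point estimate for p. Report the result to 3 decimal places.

p̂_MAP = 0.714

The prior density ∝ p^3(1−p)^1 is the kernel of Beta(4, 2).
Data: 7 successes in 10 trials (from the sequence). The binomial likelihood contributes p^7(1−p)^3, so the posterior is Beta(4+7, 2+3) = Beta(11, 5).
For Beta(a, b) with a, b > 1 the mode is (a−1)/(a+b−2) = 10/14 ≈ 0.714.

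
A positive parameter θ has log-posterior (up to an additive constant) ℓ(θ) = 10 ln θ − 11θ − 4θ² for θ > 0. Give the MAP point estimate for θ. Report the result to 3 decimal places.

ℓ'(θ) = 10/θ − 11 − 8θ. Setting this to zero and multiplying by θ: 8θ² + 11θ − 10 = 0.
θ = (−11 + √(11² + 4·8·10)) / (2·8) = (−11 + √441) / 16 = (−11 + 21)/16 = 5/8.
ℓ''(θ) = −10/θ² − 8 < 0, confirming a maximum.

θ̂_MAP = 0.625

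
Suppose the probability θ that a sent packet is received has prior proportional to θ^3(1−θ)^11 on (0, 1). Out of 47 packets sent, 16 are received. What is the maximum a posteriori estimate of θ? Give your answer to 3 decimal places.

θ̂_MAP = 0.311

The prior density ∝ θ^3(1−θ)^11 is the kernel of Beta(4, 12).
Data: 16 successes in 47 trials. The binomial likelihood contributes θ^16(1−θ)^31, so the posterior is Beta(4+16, 12+31) = Beta(20, 43).
For Beta(a, b) with a, b > 1 the mode is (a−1)/(a+b−2) = 19/61 ≈ 0.311.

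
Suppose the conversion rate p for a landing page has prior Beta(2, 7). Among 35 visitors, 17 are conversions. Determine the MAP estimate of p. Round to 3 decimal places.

Prior: Beta(2, 7).
Data: 17 successes in 35 trials. The binomial likelihood contributes p^17(1−p)^18, so the posterior is Beta(2+17, 7+18) = Beta(19, 25).
For Beta(a, b) with a, b > 1 the mode is (a−1)/(a+b−2) = 18/42 ≈ 0.429.

p̂_MAP = 0.429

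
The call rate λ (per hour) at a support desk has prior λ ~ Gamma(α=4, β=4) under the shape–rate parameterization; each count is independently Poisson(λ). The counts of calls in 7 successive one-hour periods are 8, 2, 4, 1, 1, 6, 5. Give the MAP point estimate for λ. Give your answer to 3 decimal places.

Σxᵢ = 8+2+4+1+1+6+5 = 27, with n = 7.
Posterior ∝ λ^3e^(−4λ) · λ^27e^(−7λ) = λ^30e^(−11λ), i.e. Gamma(shape=31, rate=11).
The mode of a Gamma(a, b) with a ≥ 1 (shape–rate) is (a−1)/b = 30/11 ≈ 2.727.

λ̂_MAP = 2.727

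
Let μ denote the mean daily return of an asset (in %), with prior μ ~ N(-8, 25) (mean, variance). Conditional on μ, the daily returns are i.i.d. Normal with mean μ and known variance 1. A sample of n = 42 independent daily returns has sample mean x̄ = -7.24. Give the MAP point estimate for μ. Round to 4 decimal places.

n = 42, x̄ = -7.24.
For a Normal prior and Normal likelihood with known variance, the posterior is Normal; its mode equals its mean, the precision-weighted average.
Prior precision 1/σ₀² = 1/25 = 0.04; data precision n/σ² = 42/1 = 42.
μ̂ = (0.04·(-8) + 42·(-7.24)) / (0.04 + 42) = (-304.4)/42.04 = -7610/1051 ≈ -7.2407.

μ̂_MAP = -7.2407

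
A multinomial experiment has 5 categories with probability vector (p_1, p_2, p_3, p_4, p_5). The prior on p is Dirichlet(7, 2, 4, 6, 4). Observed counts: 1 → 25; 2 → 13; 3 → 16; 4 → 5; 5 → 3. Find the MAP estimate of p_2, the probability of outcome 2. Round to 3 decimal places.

MAP estimate: 0.175

The posterior is Dirichlet(αᵢ + nᵢ) = Dirichlet(32, 15, 20, 11, 7).
For a Dirichlet(a₁,…,a_K) with all aᵢ > 1, the mode has j-th component (aⱼ − 1)/(Σaᵢ − K).
Here Σaᵢ = 85 and K = 5, so p_2 = (15 − 1)/(85 − 5) = 14/80 ≈ 0.175.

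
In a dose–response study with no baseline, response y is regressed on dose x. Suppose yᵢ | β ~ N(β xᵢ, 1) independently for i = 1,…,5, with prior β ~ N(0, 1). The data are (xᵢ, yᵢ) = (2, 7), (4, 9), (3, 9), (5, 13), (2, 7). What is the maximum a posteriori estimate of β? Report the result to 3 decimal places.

β̂_MAP = 2.644

log p(β | y) = −Σ(yᵢ − βxᵢ)²/(2·1) − β²/(2·1) + const.
Setting the derivative to zero: Σxᵢ(yᵢ − βxᵢ)/1 − β/1 = 0, so β = Σxᵢyᵢ / (Σxᵢ² + σ²/τ²).
Σxᵢyᵢ = 2·7 + 4·9 + 3·9 + 5·13 + 2·7 = 156; Σxᵢ² = 58; σ²/τ² = 1.
β̂_MAP = 156 / (58 + 1) = 156/59 ≈ 2.644.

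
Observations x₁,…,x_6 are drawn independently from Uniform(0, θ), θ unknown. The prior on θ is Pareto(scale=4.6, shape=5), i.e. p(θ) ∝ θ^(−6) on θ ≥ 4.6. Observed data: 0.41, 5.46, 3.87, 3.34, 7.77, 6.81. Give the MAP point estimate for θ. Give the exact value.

θ̂_MAP = 7.77

The Uniform(0, θ) likelihood is θ^(−n) for θ ≥ max(xᵢ), zero otherwise. Here max(xᵢ) = 7.77.
Posterior ∝ θ^(−6) · θ^(−6) = θ^(−12) on θ ≥ max(4.6, 7.77) = 7.77.
This density is strictly decreasing in θ, so the posterior mode lies at the lower boundary of the support.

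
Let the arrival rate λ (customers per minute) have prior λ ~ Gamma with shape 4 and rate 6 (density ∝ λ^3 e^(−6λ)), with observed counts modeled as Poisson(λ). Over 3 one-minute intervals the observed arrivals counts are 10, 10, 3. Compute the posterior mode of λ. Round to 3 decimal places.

Σxᵢ = 10+10+3 = 23, with n = 3.
Posterior ∝ λ^3e^(−6λ) · λ^23e^(−3λ) = λ^26e^(−9λ), i.e. Gamma(shape=27, rate=9).
The mode of a Gamma(a, b) with a ≥ 1 (shape–rate) is (a−1)/b = 26/9 ≈ 2.889.

λ̂_MAP = 2.889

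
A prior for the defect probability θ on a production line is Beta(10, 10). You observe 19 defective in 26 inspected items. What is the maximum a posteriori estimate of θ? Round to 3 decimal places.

θ̂_MAP = 0.636

Prior: Beta(10, 10).
Data: 19 successes in 26 trials. The binomial likelihood contributes θ^19(1−θ)^7, so the posterior is Beta(10+19, 10+7) = Beta(29, 17).
For Beta(a, b) with a, b > 1 the mode is (a−1)/(a+b−2) = 28/44 ≈ 0.636.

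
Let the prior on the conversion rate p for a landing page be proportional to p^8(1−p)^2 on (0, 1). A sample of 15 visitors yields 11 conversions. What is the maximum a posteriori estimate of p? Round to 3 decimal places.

p̂_MAP = 0.760

The prior density ∝ p^8(1−p)^2 is the kernel of Beta(9, 3).
Data: 11 successes in 15 trials. The binomial likelihood contributes p^11(1−p)^4, so the posterior is Beta(9+11, 3+4) = Beta(20, 7).
For Beta(a, b) with a, b > 1 the mode is (a−1)/(a+b−2) = 19/25 ≈ 0.760.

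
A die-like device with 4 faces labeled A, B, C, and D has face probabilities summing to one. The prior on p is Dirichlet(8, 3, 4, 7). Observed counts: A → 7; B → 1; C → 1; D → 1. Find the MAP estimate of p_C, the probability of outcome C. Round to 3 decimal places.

MAP estimate of p_C = 0.143

The posterior is Dirichlet(αᵢ + nᵢ) = Dirichlet(15, 4, 5, 8).
For a Dirichlet(a₁,…,a_K) with all aᵢ > 1, the mode has j-th component (aⱼ − 1)/(Σaᵢ − K).
Here Σaᵢ = 32 and K = 4, so p_C = (5 − 1)/(32 − 4) = 4/28 ≈ 0.143.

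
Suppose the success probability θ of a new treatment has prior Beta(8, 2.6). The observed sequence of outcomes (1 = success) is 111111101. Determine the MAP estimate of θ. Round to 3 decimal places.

Prior: Beta(8, 2.6).
Data: 8 successes in 9 trials (from the sequence). The binomial likelihood contributes θ^8(1−θ)^1, so the posterior is Beta(8+8, 2.6+1) = Beta(16, 3.6).
For Beta(a, b) with a, b > 1 the mode is (a−1)/(a+b−2) = 15/17.6 ≈ 0.852.

θ̂_MAP = 0.852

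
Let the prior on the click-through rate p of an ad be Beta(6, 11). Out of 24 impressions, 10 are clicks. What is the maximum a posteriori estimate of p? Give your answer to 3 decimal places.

p̂_MAP = 0.385

Prior: Beta(6, 11).
Data: 10 successes in 24 trials. The binomial likelihood contributes p^10(1−p)^14, so the posterior is Beta(6+10, 11+14) = Beta(16, 25).
For Beta(a, b) with a, b > 1 the mode is (a−1)/(a+b−2) = 15/39 ≈ 0.385.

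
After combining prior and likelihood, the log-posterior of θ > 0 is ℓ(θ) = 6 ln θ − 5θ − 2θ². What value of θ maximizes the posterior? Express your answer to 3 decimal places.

θ̂_MAP = 0.750

ℓ'(θ) = 6/θ − 5 − 4θ. Setting this to zero and multiplying by θ: 4θ² + 5θ − 6 = 0.
θ = (−5 + √(5² + 4·4·6)) / (2·4) = (−5 + √121) / 8 = (−5 + 11)/8 = 3/4.
ℓ''(θ) = −6/θ² − 4 < 0, confirming a maximum.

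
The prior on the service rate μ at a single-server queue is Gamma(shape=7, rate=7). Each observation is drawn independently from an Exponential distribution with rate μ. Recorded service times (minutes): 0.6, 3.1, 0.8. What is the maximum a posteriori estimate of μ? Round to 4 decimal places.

μ̂_MAP = 0.7826

The Exponential(rate=μ) likelihood is ∝ μ^n e^(−μΣtᵢ). Here n = 3 and Σtᵢ = 0.6 + 3.1 + 0.8 = 4.5.
Posterior ∝ μ^6e^(−7μ) · μ^3e^(−4.5μ) = μ^9e^(−11.5μ), i.e. Gamma(10, 11.5).
Mode = (a−1)/b = 9/11.5 ≈ 0.7826.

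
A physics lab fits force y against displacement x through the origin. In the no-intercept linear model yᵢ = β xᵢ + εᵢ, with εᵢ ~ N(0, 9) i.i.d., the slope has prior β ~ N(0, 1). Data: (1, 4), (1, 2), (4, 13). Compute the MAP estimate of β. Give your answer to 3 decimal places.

β̂_MAP = 2.148

log p(β | y) = −Σ(yᵢ − βxᵢ)²/(2·9) − β²/(2·1) + const.
Setting the derivative to zero: Σxᵢ(yᵢ − βxᵢ)/9 − β/1 = 0, so β = Σxᵢyᵢ / (Σxᵢ² + σ²/τ²).
Σxᵢyᵢ = 1·4 + 1·2 + 4·13 = 58; Σxᵢ² = 18; σ²/τ² = 9.
β̂_MAP = 58 / (18 + 9) = 58/27 ≈ 2.148.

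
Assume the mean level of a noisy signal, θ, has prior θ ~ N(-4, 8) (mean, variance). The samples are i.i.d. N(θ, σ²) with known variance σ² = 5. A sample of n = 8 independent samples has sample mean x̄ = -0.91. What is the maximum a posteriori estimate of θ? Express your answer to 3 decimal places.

n = 8, x̄ = -0.91.
For a Normal prior and Normal likelihood with known variance, the posterior is Normal; its mode equals its mean, the precision-weighted average.
Prior precision 1/σ₀² = 1/8 = 0.125; data precision n/σ² = 8/5 = 1.6.
θ̂ = (0.125·(-4) + 1.6·(-0.91)) / (0.125 + 1.6) = (-1.956)/1.725 = -652/575 ≈ -1.134.

θ̂_MAP = -1.134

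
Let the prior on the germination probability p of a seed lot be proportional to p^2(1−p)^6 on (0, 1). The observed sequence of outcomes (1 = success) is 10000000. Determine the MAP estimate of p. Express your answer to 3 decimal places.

The prior density ∝ p^2(1−p)^6 is the kernel of Beta(3, 7).
Data: 1 success in 8 trials (from the sequence). The binomial likelihood contributes p(1−p)^7, so the posterior is Beta(3+1, 7+7) = Beta(4, 14).
For Beta(a, b) with a, b > 1 the mode is (a−1)/(a+b−2) = 3/16 ≈ 0.188.

p̂_MAP = 0.188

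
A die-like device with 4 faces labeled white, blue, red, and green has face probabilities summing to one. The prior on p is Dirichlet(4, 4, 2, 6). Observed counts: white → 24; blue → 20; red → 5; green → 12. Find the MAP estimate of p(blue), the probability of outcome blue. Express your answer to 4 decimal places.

The posterior is Dirichlet(αᵢ + nᵢ) = Dirichlet(28, 24, 7, 18).
For a Dirichlet(a₁,…,a_K) with all aᵢ > 1, the mode has j-th component (aⱼ − 1)/(Σaᵢ − K).
Here Σaᵢ = 77 and K = 4, so p(blue) = (24 − 1)/(77 − 4) = 23/73 ≈ 0.3151.

MAP estimate of p(blue) = 0.3151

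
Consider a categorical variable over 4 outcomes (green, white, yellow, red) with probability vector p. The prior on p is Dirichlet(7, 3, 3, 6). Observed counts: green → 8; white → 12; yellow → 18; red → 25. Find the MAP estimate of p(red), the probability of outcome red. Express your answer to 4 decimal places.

The posterior is Dirichlet(αᵢ + nᵢ) = Dirichlet(15, 15, 21, 31).
For a Dirichlet(a₁,…,a_K) with all aᵢ > 1, the mode has j-th component (aⱼ − 1)/(Σaᵢ − K).
Here Σaᵢ = 82 and K = 4, so p(red) = (31 − 1)/(82 − 4) = 30/78 ≈ 0.3846.

MAP estimate of p(red) = 0.3846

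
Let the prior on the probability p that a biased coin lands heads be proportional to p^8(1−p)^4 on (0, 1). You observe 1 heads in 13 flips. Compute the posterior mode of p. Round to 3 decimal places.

The prior density ∝ p^8(1−p)^4 is the kernel of Beta(9, 5).
Data: 1 success in 13 trials. The binomial likelihood contributes p(1−p)^12, so the posterior is Beta(9+1, 5+12) = Beta(10, 17).
For Beta(a, b) with a, b > 1 the mode is (a−1)/(a+b−2) = 9/25 ≈ 0.360.

p̂_MAP = 0.360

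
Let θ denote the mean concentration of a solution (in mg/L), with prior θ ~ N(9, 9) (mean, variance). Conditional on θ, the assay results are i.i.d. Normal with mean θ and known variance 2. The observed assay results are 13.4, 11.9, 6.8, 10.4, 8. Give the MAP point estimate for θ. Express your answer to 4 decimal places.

n = 5; x̄ = (13.4 + 11.9 + 6.8 + 10.4 + 8)/5 = 50.5/5 = 10.1.
For a Normal prior and Normal likelihood with known variance, the posterior is Normal; its mode equals its mean, the precision-weighted average.
Prior precision 1/σ₀² = 1/9; data precision n/σ² = 5/2 = 2.5.
θ̂ = ((1/9)·9 + 2.5·10.1) / (1/9 + 2.5) = 26.25/(47/18) = 945/94 ≈ 10.0532.

θ̂_MAP = 10.0532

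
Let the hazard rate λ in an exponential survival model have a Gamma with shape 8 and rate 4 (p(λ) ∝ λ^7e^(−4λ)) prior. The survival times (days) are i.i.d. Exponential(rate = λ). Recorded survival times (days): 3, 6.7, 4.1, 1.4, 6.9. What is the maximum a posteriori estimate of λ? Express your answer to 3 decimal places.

The Exponential(rate=λ) likelihood is ∝ λ^n e^(−λΣtᵢ). Here n = 5 and Σtᵢ = 3 + 6.7 + 4.1 + 1.4 + 6.9 = 22.1.
Posterior ∝ λ^7e^(−4λ) · λ^5e^(−22.1λ) = λ^12e^(−26.1λ), i.e. Gamma(13, 26.1).
Mode = (a−1)/b = 12/26.1 ≈ 0.460.

λ̂_MAP = 0.460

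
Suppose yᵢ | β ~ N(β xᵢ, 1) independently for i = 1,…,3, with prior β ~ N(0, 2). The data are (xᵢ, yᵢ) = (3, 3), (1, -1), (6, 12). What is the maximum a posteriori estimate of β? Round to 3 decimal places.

log p(β | y) = −Σ(yᵢ − βxᵢ)²/(2·1) − β²/(2·2) + const.
Setting the derivative to zero: Σxᵢ(yᵢ − βxᵢ)/1 − β/2 = 0, so β = Σxᵢyᵢ / (Σxᵢ² + σ²/τ²).
Σxᵢyᵢ = 3·3 + 1·(-1) + 6·12 = 80; Σxᵢ² = 46; σ²/τ² = 0.5.
β̂_MAP = 80 / (46 + 0.5) = 80/46.5 ≈ 1.720.

β̂_MAP = 1.720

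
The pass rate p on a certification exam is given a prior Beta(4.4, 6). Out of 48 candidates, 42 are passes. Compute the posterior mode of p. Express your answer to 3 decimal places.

Prior: Beta(4.4, 6).
Data: 42 successes in 48 trials. The binomial likelihood contributes p^42(1−p)^6, so the posterior is Beta(4.4+42, 6+6) = Beta(46.4, 12).
For Beta(a, b) with a, b > 1 the mode is (a−1)/(a+b−2) = 45.4/56.4 ≈ 0.805.

p̂_MAP = 0.805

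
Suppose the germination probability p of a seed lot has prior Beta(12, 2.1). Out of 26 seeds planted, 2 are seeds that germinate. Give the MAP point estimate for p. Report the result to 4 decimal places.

Prior: Beta(12, 2.1).
Data: 2 successes in 26 trials. The binomial likelihood contributes p^2(1−p)^24, so the posterior is Beta(12+2, 2.1+24) = Beta(14, 26.1).
For Beta(a, b) with a, b > 1 the mode is (a−1)/(a+b−2) = 13/38.1 ≈ 0.3412.

p̂_MAP = 0.3412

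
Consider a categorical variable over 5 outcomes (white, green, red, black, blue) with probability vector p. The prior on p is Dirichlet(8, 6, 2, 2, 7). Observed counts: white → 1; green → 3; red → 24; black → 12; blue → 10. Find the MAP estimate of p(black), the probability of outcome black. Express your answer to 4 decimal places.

MAP estimate of p(black) = 0.1857

The posterior is Dirichlet(αᵢ + nᵢ) = Dirichlet(9, 9, 26, 14, 17).
For a Dirichlet(a₁,…,a_K) with all aᵢ > 1, the mode has j-th component (aⱼ − 1)/(Σaᵢ − K).
Here Σaᵢ = 75 and K = 5, so p(black) = (14 − 1)/(75 − 5) = 13/70 ≈ 0.1857.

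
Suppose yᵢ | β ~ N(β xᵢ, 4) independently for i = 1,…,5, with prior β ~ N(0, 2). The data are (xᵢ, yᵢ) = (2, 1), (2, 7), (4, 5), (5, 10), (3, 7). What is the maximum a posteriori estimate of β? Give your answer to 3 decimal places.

log p(β | y) = −Σ(yᵢ − βxᵢ)²/(2·4) − β²/(2·2) + const.
Setting the derivative to zero: Σxᵢ(yᵢ − βxᵢ)/4 − β/2 = 0, so β = Σxᵢyᵢ / (Σxᵢ² + σ²/τ²).
Σxᵢyᵢ = 2·1 + 2·7 + 4·5 + 5·10 + 3·7 = 107; Σxᵢ² = 58; σ²/τ² = 2.
β̂_MAP = 107 / (58 + 2) = 107/60 ≈ 1.783.

β̂_MAP = 1.783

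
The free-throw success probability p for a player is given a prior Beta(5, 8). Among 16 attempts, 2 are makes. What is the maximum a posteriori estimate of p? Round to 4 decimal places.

Prior: Beta(5, 8).
Data: 2 successes in 16 trials. The binomial likelihood contributes p^2(1−p)^14, so the posterior is Beta(5+2, 8+14) = Beta(7, 22).
For Beta(a, b) with a, b > 1 the mode is (a−1)/(a+b−2) = 6/27 ≈ 0.2222.

p̂_MAP = 0.2222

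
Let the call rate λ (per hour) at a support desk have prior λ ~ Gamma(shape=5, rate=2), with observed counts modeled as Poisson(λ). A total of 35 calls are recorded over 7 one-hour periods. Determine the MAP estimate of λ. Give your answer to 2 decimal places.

Σxᵢ = 35, n = 7.
Posterior ∝ λ^4e^(−2λ) · λ^35e^(−7λ) = λ^39e^(−9λ), i.e. Gamma(shape=40, rate=9).
The mode of a Gamma(a, b) with a ≥ 1 (shape–rate) is (a−1)/b = 39/9 ≈ 4.33.

λ̂_MAP = 4.33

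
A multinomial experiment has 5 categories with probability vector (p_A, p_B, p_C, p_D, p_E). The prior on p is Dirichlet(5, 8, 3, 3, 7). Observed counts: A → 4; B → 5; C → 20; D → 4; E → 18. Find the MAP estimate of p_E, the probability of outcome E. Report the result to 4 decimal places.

The posterior is Dirichlet(αᵢ + nᵢ) = Dirichlet(9, 13, 23, 7, 25).
For a Dirichlet(a₁,…,a_K) with all aᵢ > 1, the mode has j-th component (aⱼ − 1)/(Σaᵢ − K).
Here Σaᵢ = 77 and K = 5, so p_E = (25 − 1)/(77 − 5) = 24/72 ≈ 0.3333.

MAP estimate of p_E = 0.3333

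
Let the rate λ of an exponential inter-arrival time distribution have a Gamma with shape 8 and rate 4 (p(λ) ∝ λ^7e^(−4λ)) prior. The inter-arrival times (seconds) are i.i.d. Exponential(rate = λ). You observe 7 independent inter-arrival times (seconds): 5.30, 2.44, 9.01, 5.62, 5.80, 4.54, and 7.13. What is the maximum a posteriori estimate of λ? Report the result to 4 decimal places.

The Exponential(rate=λ) likelihood is ∝ λ^n e^(−λΣtᵢ). Here n = 7 and Σtᵢ = 5.30 + 2.44 + 9.01 + 5.62 + 5.80 + 4.54 + 7.13 = 39.84.
Posterior ∝ λ^7e^(−4λ) · λ^7e^(−39.84λ) = λ^14e^(−43.84λ), i.e. Gamma(15, 43.84).
Mode = (a−1)/b = 14/43.84 ≈ 0.3193.

λ̂_MAP = 0.3193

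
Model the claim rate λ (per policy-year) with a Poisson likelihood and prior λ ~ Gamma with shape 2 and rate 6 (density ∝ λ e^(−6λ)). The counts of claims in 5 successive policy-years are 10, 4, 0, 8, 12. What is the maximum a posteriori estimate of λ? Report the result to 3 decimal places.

Σxᵢ = 10+4+0+8+12 = 34, with n = 5.
Posterior ∝ λe^(−6λ) · λ^34e^(−5λ) = λ^35e^(−11λ), i.e. Gamma(shape=36, rate=11).
The mode of a Gamma(a, b) with a ≥ 1 (shape–rate) is (a−1)/b = 35/11 ≈ 3.182.

λ̂_MAP = 3.182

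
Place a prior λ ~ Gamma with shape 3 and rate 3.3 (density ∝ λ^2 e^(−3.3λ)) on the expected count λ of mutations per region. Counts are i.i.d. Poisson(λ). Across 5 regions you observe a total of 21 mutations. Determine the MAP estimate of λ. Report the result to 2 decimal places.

λ̂_MAP = 2.77

Σxᵢ = 21, n = 5.
Posterior ∝ λ^2e^(−3.3λ) · λ^21e^(−5λ) = λ^23e^(−8.3λ), i.e. Gamma(shape=24, rate=8.3).
The mode of a Gamma(a, b) with a ≥ 1 (shape–rate) is (a−1)/b = 23/8.3 ≈ 2.77.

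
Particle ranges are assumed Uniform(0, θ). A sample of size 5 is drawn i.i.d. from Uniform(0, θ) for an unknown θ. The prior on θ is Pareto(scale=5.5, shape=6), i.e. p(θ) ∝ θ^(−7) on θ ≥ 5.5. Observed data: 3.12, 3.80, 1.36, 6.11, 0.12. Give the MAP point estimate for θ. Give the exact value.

The Uniform(0, θ) likelihood is θ^(−n) for θ ≥ max(xᵢ), zero otherwise. Here max(xᵢ) = 6.11.
Posterior ∝ θ^(−7) · θ^(−5) = θ^(−12) on θ ≥ max(5.5, 6.11) = 6.11.
This density is strictly decreasing in θ, so the posterior mode lies at the lower boundary of the support.

θ̂_MAP = 6.11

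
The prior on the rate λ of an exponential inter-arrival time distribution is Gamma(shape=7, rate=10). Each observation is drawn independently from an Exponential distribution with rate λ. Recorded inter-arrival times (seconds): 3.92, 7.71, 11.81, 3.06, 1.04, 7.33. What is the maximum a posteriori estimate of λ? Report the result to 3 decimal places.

λ̂_MAP = 0.267

The Exponential(rate=λ) likelihood is ∝ λ^n e^(−λΣtᵢ). Here n = 6 and Σtᵢ = 3.92 + 7.71 + 11.81 + 3.06 + 1.04 + 7.33 = 34.87.
Posterior ∝ λ^6e^(−10λ) · λ^6e^(−34.87λ) = λ^12e^(−44.87λ), i.e. Gamma(13, 44.87).
Mode = (a−1)/b = 12/44.87 ≈ 0.267.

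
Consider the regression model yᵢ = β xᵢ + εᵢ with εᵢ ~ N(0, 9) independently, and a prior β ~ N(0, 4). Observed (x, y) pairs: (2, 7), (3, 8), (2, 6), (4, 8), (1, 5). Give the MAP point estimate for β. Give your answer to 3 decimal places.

β̂_MAP = 2.400

log p(β | y) = −Σ(yᵢ − βxᵢ)²/(2·9) − β²/(2·4) + const.
Setting the derivative to zero: Σxᵢ(yᵢ − βxᵢ)/9 − β/4 = 0, so β = Σxᵢyᵢ / (Σxᵢ² + σ²/τ²).
Σxᵢyᵢ = 2·7 + 3·8 + 2·6 + 4·8 + 1·5 = 87; Σxᵢ² = 34; σ²/τ² = 2.25.
β̂_MAP = 87 / (34 + 2.25) = 87/36.25 ≈ 2.400.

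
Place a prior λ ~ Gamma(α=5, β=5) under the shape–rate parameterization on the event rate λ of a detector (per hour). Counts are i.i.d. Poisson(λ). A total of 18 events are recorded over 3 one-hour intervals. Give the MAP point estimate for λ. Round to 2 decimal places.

Σxᵢ = 18, n = 3.
Posterior ∝ λ^4e^(−5λ) · λ^18e^(−3λ) = λ^22e^(−8λ), i.e. Gamma(shape=23, rate=8).
The mode of a Gamma(a, b) with a ≥ 1 (shape–rate) is (a−1)/b = 22/8 ≈ 2.75.

λ̂_MAP = 2.75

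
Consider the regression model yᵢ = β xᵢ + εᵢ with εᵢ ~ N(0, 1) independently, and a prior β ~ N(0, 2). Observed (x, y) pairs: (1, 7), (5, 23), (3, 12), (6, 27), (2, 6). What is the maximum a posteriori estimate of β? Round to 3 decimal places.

log p(β | y) = −Σ(yᵢ − βxᵢ)²/(2·1) − β²/(2·2) + const.
Setting the derivative to zero: Σxᵢ(yᵢ − βxᵢ)/1 − β/2 = 0, so β = Σxᵢyᵢ / (Σxᵢ² + σ²/τ²).
Σxᵢyᵢ = 1·7 + 5·23 + 3·12 + 6·27 + 2·6 = 332; Σxᵢ² = 75; σ²/τ² = 0.5.
β̂_MAP = 332 / (75 + 0.5) = 332/75.5 ≈ 4.397.

β̂_MAP = 4.397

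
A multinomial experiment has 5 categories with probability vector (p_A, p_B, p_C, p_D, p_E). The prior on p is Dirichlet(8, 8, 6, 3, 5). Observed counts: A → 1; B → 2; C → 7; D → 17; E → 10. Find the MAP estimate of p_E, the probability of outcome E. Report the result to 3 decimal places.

The posterior is Dirichlet(αᵢ + nᵢ) = Dirichlet(9, 10, 13, 20, 15).
For a Dirichlet(a₁,…,a_K) with all aᵢ > 1, the mode has j-th component (aⱼ − 1)/(Σaᵢ − K).
Here Σaᵢ = 67 and K = 5, so p_E = (15 − 1)/(67 − 5) = 14/62 ≈ 0.226.

MAP estimate of p_E = 0.226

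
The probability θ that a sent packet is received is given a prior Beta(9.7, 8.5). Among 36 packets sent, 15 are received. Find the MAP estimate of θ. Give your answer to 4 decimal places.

θ̂_MAP = 0.4540

Prior: Beta(9.7, 8.5).
Data: 15 successes in 36 trials. The binomial likelihood contributes θ^15(1−θ)^21, so the posterior is Beta(9.7+15, 8.5+21) = Beta(24.7, 29.5).
For Beta(a, b) with a, b > 1 the mode is (a−1)/(a+b−2) = 23.7/52.2 ≈ 0.4540.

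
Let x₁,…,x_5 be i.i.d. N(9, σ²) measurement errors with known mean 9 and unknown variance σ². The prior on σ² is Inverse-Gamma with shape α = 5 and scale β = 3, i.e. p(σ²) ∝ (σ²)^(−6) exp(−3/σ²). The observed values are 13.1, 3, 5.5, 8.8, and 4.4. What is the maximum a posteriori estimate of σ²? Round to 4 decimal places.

σ̂²_MAP = 5.4271

Sum of squared deviations about the known mean: SS = (13.1−9)² + (3−9)² + (5.5−9)² + (8.8−9)² + (4.4−9)² = 86.26.
The Normal likelihood contributes (σ²)^(−n/2) exp(−SS/(2σ²)), so the posterior is Inverse-Gamma(α + n/2, β + SS/2) = Inverse-Gamma(7.5, 46.13).
The mode of Inverse-Gamma(a, b) is b/(a+1) = 46.13/8.5 ≈ 5.4271.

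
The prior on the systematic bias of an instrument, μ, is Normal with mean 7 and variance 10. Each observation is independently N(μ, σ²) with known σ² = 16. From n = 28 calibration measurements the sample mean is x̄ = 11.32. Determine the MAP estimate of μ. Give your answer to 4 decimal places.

μ̂_MAP = 11.0865

n = 28, x̄ = 11.32.
For a Normal prior and Normal likelihood with known variance, the posterior is Normal; its mode equals its mean, the precision-weighted average.
Prior precision 1/σ₀² = 1/10 = 0.1; data precision n/σ² = 28/16 = 1.75.
μ̂ = (0.1·7 + 1.75·11.32) / (0.1 + 1.75) = 20.51/1.85 = 2051/185 ≈ 11.0865.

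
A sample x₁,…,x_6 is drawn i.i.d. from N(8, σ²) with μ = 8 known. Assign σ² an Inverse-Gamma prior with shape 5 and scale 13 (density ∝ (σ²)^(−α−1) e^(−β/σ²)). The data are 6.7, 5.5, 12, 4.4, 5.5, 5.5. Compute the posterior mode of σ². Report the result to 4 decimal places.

Sum of squared deviations about the known mean: SS = (6.7−8)² + (5.5−8)² + (12−8)² + (4.4−8)² + (5.5−8)² + (5.5−8)² = 49.4.
The Normal likelihood contributes (σ²)^(−n/2) exp(−SS/(2σ²)), so the posterior is Inverse-Gamma(α + n/2, β + SS/2) = Inverse-Gamma(8, 37.7).
The mode of Inverse-Gamma(a, b) is b/(a+1) = 37.7/9 ≈ 4.1889.

σ̂²_MAP = 4.1889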